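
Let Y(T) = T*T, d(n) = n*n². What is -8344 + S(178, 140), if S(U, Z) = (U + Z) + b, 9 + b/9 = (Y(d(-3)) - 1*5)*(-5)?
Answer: -40687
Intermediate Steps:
d(n) = n³
Y(T) = T²
b = -32661 (b = -81 + 9*((((-3)³)² - 1*5)*(-5)) = -81 + 9*(((-27)² - 5)*(-5)) = -81 + 9*((729 - 5)*(-5)) = -81 + 9*(724*(-5)) = -81 + 9*(-3620) = -81 - 32580 = -32661)
S(U, Z) = -32661 + U + Z (S(U, Z) = (U + Z) - 32661 = -32661 + U + Z)
-8344 + S(178, 140) = -8344 + (-32661 + 178 + 140) = -8344 - 32343 = -40687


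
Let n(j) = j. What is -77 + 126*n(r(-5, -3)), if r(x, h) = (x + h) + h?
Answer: -1463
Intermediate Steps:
r(x, h) = x + 2*h (r(x, h) = (h + x) + h = x + 2*h)
-77 + 126*n(r(-5, -3)) = -77 + 126*(-5 + 2*(-3)) = -77 + 126*(-5 - 6) = -77 + 126*(-11) = -77 - 1386 = -1463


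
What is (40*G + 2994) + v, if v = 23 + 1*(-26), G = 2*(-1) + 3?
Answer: 3031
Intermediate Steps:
G = 1 (G = -2 + 3 = 1)
v = -3 (v = 23 - 26 = -3)
(40*G + 2994) + v = (40*1 + 2994) - 3 = (40 + 2994) - 3 = 3034 - 3 = 3031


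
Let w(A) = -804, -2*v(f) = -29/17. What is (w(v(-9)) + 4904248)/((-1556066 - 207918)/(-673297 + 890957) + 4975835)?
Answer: 266820905260/270759620529 ≈ 0.98545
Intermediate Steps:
v(f) = 29/34 (v(f) = -(-29)/(2*17) = -½*(-29/17) = 29/34)
(w(v(-9)) + 4904248)/((-1556066 - 207918)/(-673297 + 890957) + 4975835) = (-804 + 4904248)/((-1556066 - 207918)/(-673297 + 890957) + 4975835) = 4903444/(-1763984/217660 + 4975835) = 4903444/(-1763984*1/217660 + 4975835) = 4903444/(-440996/54415 + 4975835) = 4903444/(270759620529/54415) = 4903444*(54415/270759620529) = 266820905260/270759620529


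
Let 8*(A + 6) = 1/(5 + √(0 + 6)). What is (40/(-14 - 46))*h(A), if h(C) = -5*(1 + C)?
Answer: -3775/228 - 5*√6/228 ≈ -16.611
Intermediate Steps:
A = -6 + 1/(8*(5 + √6)) (A = -6 + 1/(8*(5 + √(0 + 6))) = -6 + 1/(8*(5 + √6)) ≈ -5.9832)
h(C) = -5 - 5*C
(40/(-14 - 46))*h(A) = (40/(-14 - 46))*(-5 - 5*(-907/152 - √6/152)) = (40/(-60))*(-5 + (4535/152 + 5*√6/152)) = (-1/60*40)*(3775/152 + 5*√6/152) = -2*(3775/152 + 5*√6/152)/3 = -3775/228 - 5*√6/228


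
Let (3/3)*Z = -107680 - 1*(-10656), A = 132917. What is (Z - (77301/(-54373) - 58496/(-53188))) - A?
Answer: -166246600040276/722997781 ≈ -2.2994e+5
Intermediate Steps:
Z = -97024 (Z = -107680 - 1*(-10656) = -107680 + 10656 = -97024)
(Z - (77301/(-54373) - 58496/(-53188))) - A = (-97024 - (77301/(-54373) - 58496/(-53188))) - 1*132917 = (-97024 - (77301*(-1/54373) - 58496*(-1/53188))) - 132917 = (-97024 - (-77301/54373 + 14624/13297)) - 132917 = (-97024 - 1*(-232720645/722997781)) - 132917 = (-97024 + 232720645/722997781) - 132917 = -70147903983099/722997781 - 132917 = -166246600040276/722997781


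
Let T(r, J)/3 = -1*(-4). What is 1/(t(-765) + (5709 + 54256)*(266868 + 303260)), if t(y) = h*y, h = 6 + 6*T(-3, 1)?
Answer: 1/34187665850 ≈ 2.9250e-11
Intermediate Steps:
T(r, J) = 12 (T(r, J) = 3*(-1*(-4)) = 3*4 = 12)
h = 78 (h = 6 + 6*12 = 6 + 72 = 78)
t(y) = 78*y
1/(t(-765) + (5709 + 54256)*(266868 + 303260)) = 1/(78*(-765) + (5709 + 54256)*(266868 + 303260)) = 1/(-59670 + 59965*570128) = 1/(-59670 + 34187725520) = 1/34187665850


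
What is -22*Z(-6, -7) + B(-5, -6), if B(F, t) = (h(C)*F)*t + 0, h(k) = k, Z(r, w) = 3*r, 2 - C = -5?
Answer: 606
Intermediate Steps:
C = 7 (C = 2 - 1*(-5) = 2 + 5 = 7)
B(F, t) = 7*F*t (B(F, t) = (7*F)*t + 0 = 7*F*t + 0 = 7*F*t)
-22*Z(-6, -7) + B(-5, -6) = -66*(-6) + 7*(-5)*(-6) = -22*(-18) + 210 = 396 + 210 = 606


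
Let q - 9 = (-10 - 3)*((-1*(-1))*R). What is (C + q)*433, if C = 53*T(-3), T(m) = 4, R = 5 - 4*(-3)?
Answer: 0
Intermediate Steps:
R = 17 (R = 5 + 12 = 17)
C = 212 (C = 53*4 = 212)
q = -212 (q = 9 + (-10 - 3)*(-1*(-1)*17) = 9 - 13*17 = 9 - 221 = -212)
(C + q)*433 = (212 - 212)*433 = 0*433 = 0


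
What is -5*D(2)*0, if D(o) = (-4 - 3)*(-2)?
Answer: 0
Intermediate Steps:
D(o) = 14 (D(o) = -7*(-2) = 14)
-5*D(2)*0 = -5*14*0 = -70*0 = 0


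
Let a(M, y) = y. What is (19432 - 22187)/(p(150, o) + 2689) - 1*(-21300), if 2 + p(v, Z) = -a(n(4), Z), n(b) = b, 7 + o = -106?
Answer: 11927449/560 ≈ 21299.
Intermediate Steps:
o = -113 (o = -7 - 106 = -113)
p(v, Z) = -2 - Z
(19432 - 22187)/(p(150, o) + 2689) - 1*(-21300) = (19432 - 22187)/((-2 - 1*(-113)) + 2689) - 1*(-21300) = -2755/((-2 + 113) + 2689) + 21300 = -2755/(111 + 2689) + 21300 = -2755/2800 + 21300 = -2755*1/2800 + 21300 = -551/560 + 21300 = 11927449/560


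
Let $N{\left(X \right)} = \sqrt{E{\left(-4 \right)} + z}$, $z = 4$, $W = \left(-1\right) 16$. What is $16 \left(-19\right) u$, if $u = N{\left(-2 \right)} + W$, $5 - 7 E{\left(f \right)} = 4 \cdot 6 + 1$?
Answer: $4864 - \frac{608 \sqrt{14}}{7} \approx 4539.0$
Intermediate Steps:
$W = -16$
$E{\left(f \right)} = - \frac{20}{7}$ ($E{\left(f \right)} = \frac{5}{7} - \frac{4 \cdot 6 + 1}{7} = \frac{5}{7} - \frac{24 + 1}{7} = \frac{5}{7} - \frac{25}{7} = - \frac{20}{7}$)
$N{\left(X \right)} = \frac{2 \sqrt{14}}{7}$ ($N{\left(X \right)} = \sqrt{- \frac{20}{7} + 4} = \sqrt{\frac{8}{7}} = \frac{2 \sqrt{14}}{7}$)
$u = -16 + \frac{2 \sqrt{14}}{7}$ ($u = \frac{2 \sqrt{14}}{7} - 16 = -16 + \frac{2 \sqrt{14}}{7} \approx -14.931$)
$16 \left(-19\right) u = 16 \left(-19\right) \left(-16 + \frac{2 \sqrt{14}}{7}\right) = - 304 \left(-16 + \frac{2 \sqrt{14}}{7}\right) = 4864 - \frac{608 \sqrt{14}}{7}$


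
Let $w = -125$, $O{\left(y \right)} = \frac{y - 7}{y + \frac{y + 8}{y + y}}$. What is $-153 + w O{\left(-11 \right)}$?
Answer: $- \frac{86067}{239} \approx -360.11$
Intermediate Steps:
$O{\left(y \right)} = \frac{-7 + y}{y + \frac{8 + y}{2 y}}$
$-153 + w O{\left(-11 \right)} = -153 - 125 \cdot 2 \left(-11\right) \frac{1}{8 - 11 + 2 \left(-11\right)^{2}} \left(-7 - 11\right) = -153 - 125 \cdot 2 \left(-11\right) \frac{1}{8 - 11 + 2 \cdot 121} \left(-18\right) = -153 - 125 \cdot 2 \left(-11\right) \frac{1}{8 - 11 + 242} \left(-18\right) = -153 - 125 \cdot 2 \left(-11\right) \frac{1}{239} \left(-18\right) = -153 - \frac{49500}{239} = - \frac{86067}{239}$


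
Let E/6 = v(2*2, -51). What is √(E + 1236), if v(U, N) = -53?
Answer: 3*√102 ≈ 30.299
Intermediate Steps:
E = -318 (E = 6*(-53) = -318)
√(E + 1236) = √(-318 + 1236) = √918 = 3*√102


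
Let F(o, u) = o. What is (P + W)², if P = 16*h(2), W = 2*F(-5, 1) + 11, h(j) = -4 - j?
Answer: 9025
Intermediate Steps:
W = 1 (W = 2*(-5) + 11 = -10 + 11 = 1)
P = -96 (P = 16*(-4 - 1*2) = 16*(-4 - 2) = 16*(-6) = -96)
(P + W)² = (-96 + 1)² = (-95)² = 9025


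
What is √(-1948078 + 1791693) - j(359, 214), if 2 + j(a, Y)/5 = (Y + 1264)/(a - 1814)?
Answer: 4388/291 + I*√156385 ≈ 15.079 + 395.46*I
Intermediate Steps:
j(a, Y) = -10 + 5*(1264 + Y)/(-1814 + a) (j(a, Y) = -10 + 5*((Y + 1264)/(a - 1814)) = -10 + 5*((1264 + Y)/(-1814 + a)) = -10 + 5*(1264 + Y)/(-1814 + a))
√(-1948078 + 1791693) - j(359, 214) = √(-1948078 + 1791693) - 5*(4892 + 214 - 2*359)/(-1814 + 359) = √(-156385) - 5*(4892 + 214 - 718)/(-1455) = I*√156385 - 5*(-1)*4388/1455 = I*√156385 - 1*(-4388/291) = I*√156385 + 4388/291 = 4388/291 + I*√156385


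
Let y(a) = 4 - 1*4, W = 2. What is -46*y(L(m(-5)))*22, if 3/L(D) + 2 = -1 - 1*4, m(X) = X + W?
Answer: 0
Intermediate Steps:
m(X) = 2 + X (m(X) = X + 2 = 2 + X)
L(D) = -3/7 (L(D) = 3/(-2 + (-1 - 1*4)) = 3/(-2 + (-1 - 4)) = 3/(-2 - 5) = 3/(-7) = 3*(-⅐) = -3/7)
y(a) = 0 (y(a) = 4 - 4 = 0)
-46*y(L(m(-5)))*22 = -46*0*22 = 0*22 = 0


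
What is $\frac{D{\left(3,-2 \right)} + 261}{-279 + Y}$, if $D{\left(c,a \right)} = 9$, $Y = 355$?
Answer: $\frac{135}{38} \approx 3.5526$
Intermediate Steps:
$\frac{D{\left(3,-2 \right)} + 261}{-279 + Y} = \frac{9 + 261}{-279 + 355} = \frac{270}{76} = 270 \cdot \frac{1}{76} = \frac{135}{38}$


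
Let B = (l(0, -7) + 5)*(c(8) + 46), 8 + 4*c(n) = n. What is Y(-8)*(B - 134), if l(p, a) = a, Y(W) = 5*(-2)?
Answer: 2260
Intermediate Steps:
Y(W) = -10
c(n) = -2 + n/4
B = -92 (B = (-7 + 5)*((-2 + (¼)*8) + 46) = -2*((-2 + 2) + 46) = -2*(0 + 46) = -2*46 = -92)
Y(-8)*(B - 134) = -10*(-92 - 134) = -10*(-226) = 2260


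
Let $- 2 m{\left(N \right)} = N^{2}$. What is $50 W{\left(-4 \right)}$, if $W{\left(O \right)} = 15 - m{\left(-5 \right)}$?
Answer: $1375$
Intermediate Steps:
$m{\left(N \right)} = - \frac{N^{2}}{2}$
$W{\left(O \right)} = \frac{55}{2}$ ($W{\left(O \right)} = 15 - - \frac{\left(-5\right)^{2}}{2} = 15 - \left(- \frac{1}{2}\right) 25 = 15 - - \frac{25}{2} = 15 + \frac{25}{2} = \frac{55}{2}$)
$50 W{\left(-4 \right)} = 50 \cdot \frac{55}{2} = 1375$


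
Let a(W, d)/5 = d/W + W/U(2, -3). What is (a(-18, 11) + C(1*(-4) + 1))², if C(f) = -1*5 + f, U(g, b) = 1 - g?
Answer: 2019241/324 ≈ 6232.2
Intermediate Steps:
C(f) = -5 + f
a(W, d) = -5*W + 5*d/W (a(W, d) = 5*(d/W + W/(1 - 1*2)) = 5*(d/W + W/(1 - 2)) = 5*(d/W + W/(-1)) = 5*(d/W + W*(-1)) = 5*(d/W - W) = 5*(-W + d/W) = -5*W + 5*d/W)
(a(-18, 11) + C(1*(-4) + 1))² = ((-5*(-18) + 5*11/(-18)) + (-5 + (1*(-4) + 1)))² = ((90 + 5*11*(-1/18)) + (-5 + (-4 + 1)))² = ((90 - 55/18) + (-5 - 3))² = (1565/18 - 8)² = (1421/18)² = 2019241/324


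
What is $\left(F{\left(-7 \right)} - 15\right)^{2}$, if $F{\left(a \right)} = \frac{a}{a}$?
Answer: $196$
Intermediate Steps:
$F{\left(a \right)} = 1$
$\left(F{\left(-7 \right)} - 15\right)^{2} = \left(1 - 15\right)^{2} = \left(-14\right)^{2} = 196$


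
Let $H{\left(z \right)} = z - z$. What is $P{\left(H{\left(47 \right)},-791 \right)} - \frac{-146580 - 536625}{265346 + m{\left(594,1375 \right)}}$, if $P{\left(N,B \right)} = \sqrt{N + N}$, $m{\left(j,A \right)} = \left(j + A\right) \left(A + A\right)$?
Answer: $\frac{683205}{5680096} \approx 0.12028$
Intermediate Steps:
$m{\left(j,A \right)} = 2 A \left(A + j\right)$ ($m{\left(j,A \right)} = \left(A + j\right) 2 A = 2 A \left(A + j\right)$)
$H{\left(z \right)} = 0$
$P{\left(N,B \right)} = \sqrt{2} \sqrt{N}$ ($P{\left(N,B \right)} = \sqrt{2 N} = \sqrt{2} \sqrt{N}$)
$P{\left(H{\left(47 \right)},-791 \right)} - \frac{-146580 - 536625}{265346 + m{\left(594,1375 \right)}} = \sqrt{2} \sqrt{0} - \frac{-146580 - 536625}{265346 + 2 \cdot 1375 \left(1375 + 594\right)} = \sqrt{2} \cdot 0 - - \frac{683205}{265346 + 2 \cdot 1375 \cdot 1969} = 0 - - \frac{683205}{265346 + 5414750} = 0 - - \frac{683205}{5680096} = 0 + \frac{683205}{5680096} = \frac{683205}{5680096}$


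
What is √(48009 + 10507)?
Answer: 2*√14629 ≈ 241.90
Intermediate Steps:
√(48009 + 10507) = √58516 = 2*√14629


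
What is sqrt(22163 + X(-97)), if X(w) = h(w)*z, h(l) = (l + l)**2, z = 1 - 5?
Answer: 11*I*sqrt(1061) ≈ 358.3*I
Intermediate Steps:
z = -4
h(l) = 4*l**2 (h(l) = (2*l)**2 = 4*l**2)
X(w) = -16*w**2 (X(w) = (4*w**2)*(-4) = -16*w**2)
sqrt(22163 + X(-97)) = sqrt(22163 - 16*(-97)**2) = sqrt(22163 - 16*9409) = sqrt(22163 - 150544) = sqrt(-128381) = 11*I*sqrt(1061)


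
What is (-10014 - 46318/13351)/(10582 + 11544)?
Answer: -66871616/147702113 ≈ -0.45275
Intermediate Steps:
(-10014 - 46318/13351)/(10582 + 11544) = (-10014 - 46318*1/13351)/22126 = (-10014 - 46318/13351)*(1/22126) = -133743232/13351*1/22126 = -66871616/147702113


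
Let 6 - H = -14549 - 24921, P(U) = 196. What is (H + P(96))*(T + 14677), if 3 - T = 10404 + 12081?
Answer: -309639960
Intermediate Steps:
T = -22482 (T = 3 - (10404 + 12081) = 3 - 1*22485 = 3 - 22485 = -22482)
H = 39476 (H = 6 - (-14549 - 24921) = 6 - 1*(-39470) = 6 + 39470 = 39476)
(H + P(96))*(T + 14677) = (39476 + 196)*(-22482 + 14677) = 39672*(-7805) = -309639960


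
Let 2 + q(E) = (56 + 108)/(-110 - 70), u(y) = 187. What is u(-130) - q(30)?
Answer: 8546/45 ≈ 189.91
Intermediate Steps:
q(E) = -131/45 (q(E) = -2 + (56 + 108)/(-110 - 70) = -2 + 164/(-180) = -2 + 164*(-1/180) = -2 - 41/45 = -131/45)
u(-130) - q(30) = 187 - 1*(-131/45) = 187 + 131/45 = 8546/45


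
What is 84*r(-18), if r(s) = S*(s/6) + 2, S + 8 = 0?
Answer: 2184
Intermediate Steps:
S = -8 (S = -8 + 0 = -8)
r(s) = 2 - 4*s/3 (r(s) = -8*s/6 + 2 = -4*s/3 + 2 = 2 - 4*s/3)
84*r(-18) = 84*(2 - 4/3*(-18)) = 84*(2 + 24) = 84*26 = 2184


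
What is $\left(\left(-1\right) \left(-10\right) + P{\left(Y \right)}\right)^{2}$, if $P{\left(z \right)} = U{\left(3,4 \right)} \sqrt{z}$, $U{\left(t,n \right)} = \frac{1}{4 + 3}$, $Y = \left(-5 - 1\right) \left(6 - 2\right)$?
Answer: $\frac{4876}{49} + \frac{40 i \sqrt{6}}{7} \approx 99.51 + 13.997 i$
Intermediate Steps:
$Y = -24$ ($Y = \left(-6\right) 4 = -24$)
$U{\left(t,n \right)} = \frac{1}{7}$
$P{\left(z \right)} = \frac{\sqrt{z}}{7}$
$\left(\left(-1\right) \left(-10\right) + P{\left(Y \right)}\right)^{2} = \left(\left(-1\right) \left(-10\right) + \frac{\sqrt{-24}}{7}\right)^{2} = \left(10 + \frac{2 i \sqrt{6}}{7}\right)^{2}$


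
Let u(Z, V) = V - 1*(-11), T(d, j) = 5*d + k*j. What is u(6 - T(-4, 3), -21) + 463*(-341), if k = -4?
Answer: -157893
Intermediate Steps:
T(d, j) = -4*j + 5*d (T(d, j) = 5*d - 4*j = -4*j + 5*d)
u(Z, V) = 11 + V (u(Z, V) = V + 11 = 11 + V)
u(6 - T(-4, 3), -21) + 463*(-341) = (11 - 21) + 463*(-341) = -10 - 157883 = -157893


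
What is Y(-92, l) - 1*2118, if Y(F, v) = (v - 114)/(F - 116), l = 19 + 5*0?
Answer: -440449/208 ≈ -2117.5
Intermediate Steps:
l = 19 (l = 19 + 0 = 19)
Y(F, v) = (-114 + v)/(-116 + F)
Y(-92, l) - 1*2118 = (-114 + 19)/(-116 - 92) - 1*2118 = -95/(-208) - 2118 = -1/208*(-95) - 2118 = 95/208 - 2118 = -440449/208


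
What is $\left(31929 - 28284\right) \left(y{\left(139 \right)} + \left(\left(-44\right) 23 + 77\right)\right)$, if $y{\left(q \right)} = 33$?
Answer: $-3287790$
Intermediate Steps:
$\left(31929 - 28284\right) \left(y{\left(139 \right)} + \left(\left(-44\right) 23 + 77\right)\right) = \left(31929 - 28284\right) \left(33 + \left(\left(-44\right) 23 + 77\right)\right) = 3645 \left(33 + \left(-1012 + 77\right)\right) = 3645 \left(33 - 935\right) = 3645 \left(-902\right) = -3287790$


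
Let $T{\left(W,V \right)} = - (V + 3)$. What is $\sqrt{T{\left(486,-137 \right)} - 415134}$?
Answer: $50 i \sqrt{166} \approx 644.21 i$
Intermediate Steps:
$T{\left(W,V \right)} = -3 - V$ ($T{\left(W,V \right)} = - (3 + V) = -3 - V$)
$\sqrt{T{\left(486,-137 \right)} - 415134} = \sqrt{\left(-3 - -137\right) - 415134} = \sqrt{\left(-3 + 137\right) - 415134} = \sqrt{134 - 415134} = \sqrt{-415000} = 50 i \sqrt{166}$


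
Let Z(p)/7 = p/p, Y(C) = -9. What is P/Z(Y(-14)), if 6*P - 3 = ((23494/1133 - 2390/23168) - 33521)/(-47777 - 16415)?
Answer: 2967178164623/35384955691008 ≈ 0.083854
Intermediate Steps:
P = 2967178164623/5054993670144 (P = ½ + (((23494/1133 - 2390/23168) - 33521)/(-47777 - 16415))/6 = ½ + (((23494*(1/1133) - 2390*1/23168) - 33521)/(-64192))/6 = ½ + (((23494/1133 - 1195/11584) - 33521)*(-1/64192))/6 = ½ + ((270800561/13124672 - 33521)*(-1/64192))/6 = ½ + (-439681329551/13124672*(-1/64192))/6 = ½ + (⅙)*(439681329551/842498945024) = ½ + 439681329551/5054993670144 = 2967178164623/5054993670144 ≈ 0.58698)
Z(p) = 7 (Z(p) = 7*(p/p) = 7*1 = 7)
P/Z(Y(-14)) = (2967178164623/5054993670144)/7 = (2967178164623/5054993670144)*(⅐) = 2967178164623/35384955691008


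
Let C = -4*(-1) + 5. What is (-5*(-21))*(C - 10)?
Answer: -105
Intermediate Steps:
C = 9 (C = 4 + 5 = 9)
(-5*(-21))*(C - 10) = (-5*(-21))*(9 - 10) = 105*(-1) = -105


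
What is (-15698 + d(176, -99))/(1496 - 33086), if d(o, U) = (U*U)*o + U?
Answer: -1709179/31590 ≈ -54.105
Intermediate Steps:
d(o, U) = U + o*U**2 (d(o, U) = U**2*o + U = o*U**2 + U = U + o*U**2)
(-15698 + d(176, -99))/(1496 - 33086) = (-15698 - 99*(1 - 99*176))/(1496 - 33086) = (-15698 - 99*(1 - 17424))/(-31590) = (-15698 - 99*(-17423))*(-1/31590) = (-15698 + 1724877)*(-1/31590) = 1709179*(-1/31590) = -1709179/31590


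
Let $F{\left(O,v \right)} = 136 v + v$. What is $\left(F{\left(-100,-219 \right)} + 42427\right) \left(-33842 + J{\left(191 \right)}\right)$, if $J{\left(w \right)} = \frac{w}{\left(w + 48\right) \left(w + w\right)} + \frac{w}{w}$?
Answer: $- \frac{100485293364}{239} \approx -4.2044 \cdot 10^{8}$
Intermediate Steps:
$F{\left(O,v \right)} = 137 v$
$J{\left(w \right)} = 1 + \frac{1}{2 \left(48 + w\right)}$ ($J{\left(w \right)} = \frac{w}{\left(48 + w\right) 2 w} + 1 = \frac{w}{2 w \left(48 + w\right)} + 1 = w \frac{1}{2 w \left(48 + w\right)} + 1 = \frac{1}{2 \left(48 + w\right)} + 1 = 1 + \frac{1}{2 \left(48 + w\right)}$)
$\left(F{\left(-100,-219 \right)} + 42427\right) \left(-33842 + J{\left(191 \right)}\right) = \left(137 \left(-219\right) + 42427\right) \left(-33842 + \frac{\frac{97}{2} + 191}{48 + 191}\right) = \left(-30003 + 42427\right) \left(-33842 + \frac{1}{239} \cdot \frac{479}{2}\right) = 12424 \left(-33842 + \frac{1}{239} \cdot \frac{479}{2}\right) = 12424 \left(-33842 + \frac{479}{478}\right) = 12424 \left(- \frac{16175997}{478}\right) = - \frac{100485293364}{239}$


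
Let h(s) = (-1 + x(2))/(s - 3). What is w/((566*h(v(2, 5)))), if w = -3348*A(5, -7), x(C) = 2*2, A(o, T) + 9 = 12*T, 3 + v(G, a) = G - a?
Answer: -467046/283 ≈ -1650.3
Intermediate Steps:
v(G, a) = -3 + G - a (v(G, a) = -3 + (G - a) = -3 + G - a)
A(o, T) = -9 + 12*T
x(C) = 4
w = 311364 (w = -3348*(-9 + 12*(-7)) = -3348*(-9 - 84) = -3348*(-93) = 311364)
h(s) = 3/(-3 + s) (h(s) = (-1 + 4)/(s - 3) = 3/(-3 + s))
w/((566*h(v(2, 5)))) = 311364/((566*(3/(-3 + (-3 + 2 - 1*5))))) = 311364/((566*(3/(-3 + (-3 + 2 - 5))))) = 311364/((566*(3/(-3 - 6)))) = 311364/((566*(3/(-9)))) = 311364/((566*(3*(-1/9)))) = 311364/((566*(-1/3))) = 311364/(-566/3) = 311364*(-3/566) = -467046/283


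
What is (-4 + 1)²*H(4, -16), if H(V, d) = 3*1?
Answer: 27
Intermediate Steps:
H(V, d) = 3
(-4 + 1)²*H(4, -16) = (-4 + 1)²*3 = (-3)²*3 = 9*3 = 27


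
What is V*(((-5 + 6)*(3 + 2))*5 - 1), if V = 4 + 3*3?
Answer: 312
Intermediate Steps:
V = 13 (V = 4 + 9 = 13)
V*(((-5 + 6)*(3 + 2))*5 - 1) = 13*(((-5 + 6)*(3 + 2))*5 - 1) = 13*((1*5)*5 - 1) = 13*(5*5 - 1) = 13*(25 - 1) = 13*24 = 312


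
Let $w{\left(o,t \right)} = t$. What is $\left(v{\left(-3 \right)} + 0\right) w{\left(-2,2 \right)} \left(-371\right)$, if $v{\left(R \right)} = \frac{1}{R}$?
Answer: $\frac{742}{3} \approx 247.33$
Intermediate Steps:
$\left(v{\left(-3 \right)} + 0\right) w{\left(-2,2 \right)} \left(-371\right) = \left(\frac{1}{-3} + 0\right) 2 \left(-371\right) = \left(- \frac{1}{3} + 0\right) 2 \left(-371\right) = \left(- \frac{1}{3}\right) 2 \left(-371\right) = \left(- \frac{2}{3}\right) \left(-371\right) = \frac{742}{3}$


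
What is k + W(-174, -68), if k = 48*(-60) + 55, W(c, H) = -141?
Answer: -2966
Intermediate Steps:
k = -2825 (k = -2880 + 55 = -2825)
k + W(-174, -68) = -2825 - 141 = -2966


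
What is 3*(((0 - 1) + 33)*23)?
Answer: 2208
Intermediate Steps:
3*(((0 - 1) + 33)*23) = 3*((-1 + 33)*23) = 3*(32*23) = 3*736 = 2208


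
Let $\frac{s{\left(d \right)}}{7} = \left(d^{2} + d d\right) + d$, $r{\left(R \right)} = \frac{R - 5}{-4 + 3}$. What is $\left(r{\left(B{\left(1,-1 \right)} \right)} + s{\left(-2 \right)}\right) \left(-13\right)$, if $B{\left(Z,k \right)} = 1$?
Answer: $-598$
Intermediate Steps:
$r{\left(R \right)} = 5 - R$ ($r{\left(R \right)} = \frac{-5 + R}{-1} = \left(-5 + R\right) \left(-1\right) = 5 - R$)
$s{\left(d \right)} = 7 d + 14 d^{2}$ ($s{\left(d \right)} = 7 \left(\left(d^{2} + d d\right) + d\right) = 7 \left(\left(d^{2} + d^{2}\right) + d\right) = 7 \left(2 d^{2} + d\right) = 7 \left(d + 2 d^{2}\right) = 7 d + 14 d^{2}$)
$\left(r{\left(B{\left(1,-1 \right)} \right)} + s{\left(-2 \right)}\right) \left(-13\right) = \left(\left(5 - 1\right) + 7 \left(-2\right) \left(1 + 2 \left(-2\right)\right)\right) \left(-13\right) = \left(\left(5 - 1\right) + 7 \left(-2\right) \left(1 - 4\right)\right) \left(-13\right) = \left(4 + 7 \left(-2\right) \left(-3\right)\right) \left(-13\right) = \left(4 + 42\right) \left(-13\right) = 46 \left(-13\right) = -598$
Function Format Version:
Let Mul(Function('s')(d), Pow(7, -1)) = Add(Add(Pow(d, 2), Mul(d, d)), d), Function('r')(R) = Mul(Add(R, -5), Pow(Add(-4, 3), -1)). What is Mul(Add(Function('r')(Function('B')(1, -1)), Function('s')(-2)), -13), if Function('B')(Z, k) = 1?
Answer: -598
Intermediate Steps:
Function('r')(R) = Add(5, Mul(-1, R)) (Function('r')(R) = Mul(Add(-5, R), Pow(-1, -1)) = Mul(Add(-5, R), -1) = Add(5, Mul(-1, R)))
Function('s')(d) = Add(Mul(7, d), Mul(14, Pow(d, 2))) (Function('s')(d) = Mul(7, Add(Add(Pow(d, 2), Mul(d, d)), d)) = Mul(7, Add(Add(Pow(d, 2), Pow(d, 2)), d)) = Mul(7, Add(Mul(2, Pow(d, 2)), d)) = Mul(7, Add(d, Mul(2, Pow(d, 2)))) = Add(Mul(7, d), Mul(14, Pow(d, 2))))
Mul(Add(Function('r')(Function('B')(1, -1)), Function('s')(-2)), -13) = Mul(Add(Add(5, Mul(-1, 1)), Mul(7, -2, Add(1, Mul(2, -2)))), -13) = Mul(Add(Add(5, -1), Mul(7, -2, Add(1, -4))), -13) = Mul(Add(4, Mul(7, -2, -3)), -13) = Mul(Add(4, 42), -13) = Mul(46, -13) = -598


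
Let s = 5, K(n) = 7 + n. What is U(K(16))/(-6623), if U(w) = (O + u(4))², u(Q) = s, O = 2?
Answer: -49/6623 ≈ -0.0073985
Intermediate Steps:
u(Q) = 5
U(w) = 49 (U(w) = (2 + 5)² = 7² = 49)
U(K(16))/(-6623) = 49/(-6623) = 49*(-1/6623) = -49/6623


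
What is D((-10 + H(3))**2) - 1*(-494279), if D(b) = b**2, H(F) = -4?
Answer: 532695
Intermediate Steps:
D((-10 + H(3))**2) - 1*(-494279) = ((-10 - 4)**2)**2 - 1*(-494279) = ((-14)**2)**2 + 494279 = 196**2 + 494279 = 38416 + 494279 = 532695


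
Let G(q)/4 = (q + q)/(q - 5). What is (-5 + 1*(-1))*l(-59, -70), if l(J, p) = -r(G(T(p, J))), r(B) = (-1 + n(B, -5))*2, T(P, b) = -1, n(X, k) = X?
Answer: 4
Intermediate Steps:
G(q) = 8*q/(-5 + q) (G(q) = 4*((q + q)/(q - 5)) = 4*((2*q)/(-5 + q)) = 4*(2*q/(-5 + q)) = 8*q/(-5 + q))
r(B) = -2 + 2*B (r(B) = (-1 + B)*2 = -2 + 2*B)
l(J, p) = -⅔ (l(J, p) = -(-2 + 2*(8*(-1)/(-5 - 1))) = -(-2 + 2*(8*(-1)/(-6))) = -(-2 + 2*(8*(-1)*(-⅙))) = -(-2 + 2*(4/3)) = -(-2 + 8/3) = -1*⅔ = -⅔)
(-5 + 1*(-1))*l(-59, -70) = (-5 + 1*(-1))*(-⅔) = (-5 - 1)*(-⅔) = -6*(-⅔) = 4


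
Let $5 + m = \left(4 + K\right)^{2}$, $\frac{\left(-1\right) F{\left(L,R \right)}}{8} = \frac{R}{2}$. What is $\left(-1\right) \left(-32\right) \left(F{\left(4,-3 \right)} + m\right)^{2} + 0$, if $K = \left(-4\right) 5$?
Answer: $2213408$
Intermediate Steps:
$F{\left(L,R \right)} = - 4 R$ ($F{\left(L,R \right)} = - 8 \frac{R}{2} = - 4 R$)
$K = -20$
$m = 251$ ($m = -5 + \left(4 - 20\right)^{2} = -5 + \left(-16\right)^{2} = -5 + 256 = 251$)
$\left(-1\right) \left(-32\right) \left(F{\left(4,-3 \right)} + m\right)^{2} + 0 = \left(-1\right) \left(-32\right) \left(\left(-4\right) \left(-3\right) + 251\right)^{2} + 0 = 32 \left(12 + 251\right)^{2} + 0 = 32 \cdot 263^{2} + 0 = 32 \cdot 69169 + 0 = 2213408 + 0 = 2213408$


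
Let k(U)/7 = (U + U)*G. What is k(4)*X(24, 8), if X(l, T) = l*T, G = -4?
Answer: -43008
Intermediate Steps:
k(U) = -56*U (k(U) = 7*((U + U)*(-4)) = 7*((2*U)*(-4)) = 7*(-8*U) = -56*U)
X(l, T) = T*l
k(4)*X(24, 8) = (-56*4)*(8*24) = -224*192 = -43008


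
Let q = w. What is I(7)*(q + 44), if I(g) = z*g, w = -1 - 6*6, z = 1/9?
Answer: 49/9 ≈ 5.4444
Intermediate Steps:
z = ⅑ ≈ 0.11111
w = -37 (w = -1 - 36 = -37)
q = -37
I(g) = g/9
I(7)*(q + 44) = ((⅑)*7)*(-37 + 44) = (7/9)*7 = 49/9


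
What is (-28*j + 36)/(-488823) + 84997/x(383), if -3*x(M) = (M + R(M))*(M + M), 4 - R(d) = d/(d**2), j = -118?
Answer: -125635575193/144906690120 ≈ -0.86701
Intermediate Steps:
R(d) = 4 - 1/d (R(d) = 4 - d/(d**2) = 4 - d/d**2 = 4 - 1/d)
x(M) = -2*M*(4 + M - 1/M)/3 (x(M) = -(M + (4 - 1/M))*(M + M)/3 = -(4 + M - 1/M)*2*M/3 = -2*M*(4 + M - 1/M)/3)
(-28*j + 36)/(-488823) + 84997/x(383) = (-28*(-118) + 36)/(-488823) + 84997/(2/3 - 2/3*383*(4 + 383)) = (3304 + 36)*(-1/488823) + 84997/(2/3 - 2/3*383*387) = 3340*(-1/488823) + 84997/(2/3 - 98814) = -3340/488823 + 84997/(-296440/3) = -3340/488823 + 84997*(-3/296440) = -3340/488823 - 254991/296440 = -125635575193/144906690120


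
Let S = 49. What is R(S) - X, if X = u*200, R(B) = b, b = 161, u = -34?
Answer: 6961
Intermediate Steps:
R(B) = 161
X = -6800 (X = -34*200 = -6800)
R(S) - X = 161 - 1*(-6800) = 161 + 6800 = 6961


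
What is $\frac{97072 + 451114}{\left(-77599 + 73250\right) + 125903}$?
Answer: $\frac{274093}{60777} \approx 4.5098$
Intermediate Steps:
$\frac{97072 + 451114}{\left(-77599 + 73250\right) + 125903} = \frac{548186}{-4349 + 125903} = \frac{548186}{121554} = 548186 \cdot \frac{1}{121554} = \frac{274093}{60777}$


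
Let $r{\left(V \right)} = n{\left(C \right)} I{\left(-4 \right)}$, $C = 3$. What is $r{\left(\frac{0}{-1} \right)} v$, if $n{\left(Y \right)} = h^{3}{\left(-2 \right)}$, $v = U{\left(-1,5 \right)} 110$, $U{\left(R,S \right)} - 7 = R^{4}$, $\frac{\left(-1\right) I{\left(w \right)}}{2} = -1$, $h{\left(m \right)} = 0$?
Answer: $0$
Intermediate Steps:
$I{\left(w \right)} = 2$ ($I{\left(w \right)} = \left(-2\right) \left(-1\right) = 2$)
$U{\left(R,S \right)} = 7 + R^{4}$
$v = 880$ ($v = \left(7 + \left(-1\right)^{4}\right) 110 = \left(7 + 1\right) 110 = 8 \cdot 110 = 880$)
$n{\left(Y \right)} = 0$ ($n{\left(Y \right)} = 0^{3} = 0$)
$r{\left(V \right)} = 0$ ($r{\left(V \right)} = 0 \cdot 2 = 0$)
$r{\left(\frac{0}{-1} \right)} v = 0 \cdot 880 = 0$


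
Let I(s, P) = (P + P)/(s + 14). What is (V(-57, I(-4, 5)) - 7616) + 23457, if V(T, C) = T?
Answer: 15784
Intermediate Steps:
I(s, P) = 2*P/(14 + s) (I(s, P) = (2*P)/(14 + s) = 2*P/(14 + s))
(V(-57, I(-4, 5)) - 7616) + 23457 = (-57 - 7616) + 23457 = -7673 + 23457 = 15784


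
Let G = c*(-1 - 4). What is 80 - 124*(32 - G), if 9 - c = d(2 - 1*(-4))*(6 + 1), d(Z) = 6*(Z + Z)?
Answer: 303012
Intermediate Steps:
d(Z) = 12*Z (d(Z) = 6*(2*Z) = 12*Z)
c = -495 (c = 9 - 12*(2 - 1*(-4))*(6 + 1) = 9 - 12*(2 + 4)*7 = 9 - 12*6*7 = 9 - 72*7 = 9 - 1*504 = 9 - 504 = -495)
G = 2475 (G = -495*(-1 - 4) = -495*(-5) = 2475)
80 - 124*(32 - G) = 80 - 124*(32 - 1*2475) = 80 - 124*(32 - 2475) = 80 - 124*(-2443) = 80 + 302932 = 303012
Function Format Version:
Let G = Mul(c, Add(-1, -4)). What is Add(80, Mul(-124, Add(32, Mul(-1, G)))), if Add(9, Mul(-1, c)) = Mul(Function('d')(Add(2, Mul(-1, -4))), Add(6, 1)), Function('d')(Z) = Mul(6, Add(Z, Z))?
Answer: 303012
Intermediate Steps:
Function('d')(Z) = Mul(12, Z) (Function('d')(Z) = Mul(6, Mul(2, Z)) = Mul(12, Z))
c = -495 (c = Add(9, Mul(-1, Mul(Mul(12, Add(2, Mul(-1, -4))), Add(6, 1)))) = Add(9, Mul(-1, Mul(Mul(12, Add(2, 4)), 7))) = Add(9, Mul(-1, Mul(Mul(12, 6), 7))) = Add(9, Mul(-1, Mul(72, 7))) = Add(9, Mul(-1, 504)) = Add(9, -504) = -495)
G = 2475 (G = Mul(-495, Add(-1, -4)) = Mul(-495, -5) = 2475)
Add(80, Mul(-124, Add(32, Mul(-1, G)))) = Add(80, Mul(-124, Add(32, Mul(-1, 2475)))) = Add(80, Mul(-124, Add(32, -2475))) = Add(80, Mul(-124, -2443)) = Add(80, 302932) = 303012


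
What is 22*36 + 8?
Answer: 800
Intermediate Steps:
22*36 + 8 = 792 + 8 = 800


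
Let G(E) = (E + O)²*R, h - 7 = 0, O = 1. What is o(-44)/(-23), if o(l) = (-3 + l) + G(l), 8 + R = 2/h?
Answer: 100175/161 ≈ 622.21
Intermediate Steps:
h = 7 (h = 7 + 0 = 7)
R = -54/7 (R = -8 + 2/7 = -54/7 ≈ -7.7143)
G(E) = -54*(1 + E)²/7 (G(E) = (E + 1)²*(-54/7) = (1 + E)²*(-54/7) = -54*(1 + E)²/7)
o(l) = -3 + l - 54*(1 + l)²/7 (o(l) = (-3 + l) - 54*(1 + l)²/7 = -3 + l - 54*(1 + l)²/7)
o(-44)/(-23) = (-3 - 44 - 54*(1 - 44)²/7)/(-23) = -(-3 - 44 - 54/7*(-43)²)/23 = -(-3 - 44 - 54/7*1849)/23 = -(-3 - 44 - 99846/7)/23 = -1/23*(-100175/7) = 100175/161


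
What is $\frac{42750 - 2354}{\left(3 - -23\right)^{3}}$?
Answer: $\frac{10099}{4394} \approx 2.2984$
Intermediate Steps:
$\frac{42750 - 2354}{\left(3 - -23\right)^{3}} = \frac{40396}{\left(3 + 23\right)^{3}} = \frac{40396}{26^{3}} = \frac{40396}{17576} = 40396 \cdot \frac{1}{17576} = \frac{10099}{4394}$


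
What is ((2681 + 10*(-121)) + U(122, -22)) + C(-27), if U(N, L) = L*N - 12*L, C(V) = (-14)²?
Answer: -753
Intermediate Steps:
C(V) = 196
U(N, L) = -12*L + L*N
((2681 + 10*(-121)) + U(122, -22)) + C(-27) = ((2681 + 10*(-121)) - 22*(-12 + 122)) + 196 = ((2681 - 1210) - 22*110) + 196 = (1471 - 2420) + 196 = -949 + 196 = -753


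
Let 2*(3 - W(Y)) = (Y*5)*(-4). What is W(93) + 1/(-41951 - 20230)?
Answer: 58014872/62181 ≈ 933.00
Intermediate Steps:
W(Y) = 3 + 10*Y (W(Y) = 3 - Y*5*(-4)/2 = 3 - 5*Y*(-4)/2 = 3 - (-10)*Y = 3 + 10*Y)
W(93) + 1/(-41951 - 20230) = (3 + 10*93) + 1/(-41951 - 20230) = (3 + 930) + 1/(-62181) = 933 - 1/62181 = 58014872/62181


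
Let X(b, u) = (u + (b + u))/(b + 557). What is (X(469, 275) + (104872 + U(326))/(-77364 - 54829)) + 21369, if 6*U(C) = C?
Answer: 2898304904891/135630018 ≈ 21369.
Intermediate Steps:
U(C) = C/6
X(b, u) = (b + 2*u)/(557 + b)
(X(469, 275) + (104872 + U(326))/(-77364 - 54829)) + 21369 = ((469 + 2*275)/(557 + 469) + (104872 + (⅙)*326)/(-77364 - 54829)) + 21369 = ((469 + 550)/1026 + (104872 + 163/3)/(-132193)) + 21369 = ((1/1026)*1019 + (314779/3)*(-1/132193)) + 21369 = (1019/1026 - 314779/396579) + 21369 = 27050249/135630018 + 21369 = 2898304904891/135630018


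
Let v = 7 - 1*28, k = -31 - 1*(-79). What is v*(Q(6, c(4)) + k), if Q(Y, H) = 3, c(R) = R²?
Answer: -1071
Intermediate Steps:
k = 48 (k = -31 + 79 = 48)
v = -21 (v = 7 - 28 = -21)
v*(Q(6, c(4)) + k) = -21*(3 + 48) = -21*51 = -1071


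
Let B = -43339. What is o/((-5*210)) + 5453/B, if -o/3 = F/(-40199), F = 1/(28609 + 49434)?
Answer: -315136818452931/2504623982180950 ≈ -0.12582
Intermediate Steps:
F = 1/78043 ≈ 1.2813e-5
o = 3/3137250557 (o = -3/(78043*(-40199)) = -3*(-1)/(78043*40199) = -3*(-1/3137250557) = 3/3137250557 ≈ 9.5625e-10)
o/((-5*210)) + 5453/B = 3/(3137250557*((-5*210))) + 5453/(-43339) = (3/3137250557)/(-1050) + 5453*(-1/43339) = (3/3137250557)*(-1/1050) - 287/2281 = -1/1098037694950 - 287/2281 = -315136818452931/2504623982180950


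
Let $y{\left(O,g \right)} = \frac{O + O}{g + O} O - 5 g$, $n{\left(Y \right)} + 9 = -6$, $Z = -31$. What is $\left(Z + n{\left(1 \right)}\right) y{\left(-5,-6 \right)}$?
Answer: $- \frac{12880}{11} \approx -1170.9$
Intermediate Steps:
$n{\left(Y \right)} = -15$ ($n{\left(Y \right)} = -9 - 6 = -15$)
$y{\left(O,g \right)} = - 5 g + \frac{2 O^{2}}{O + g}$ ($y{\left(O,g \right)} = \frac{2 O}{O + g} O - 5 g = \frac{2 O^{2}}{O + g} - 5 g = - 5 g + \frac{2 O^{2}}{O + g}$)
$\left(Z + n{\left(1 \right)}\right) y{\left(-5,-6 \right)} = \left(-31 - 15\right) \frac{- 5 \left(-6\right)^{2} + 2 \left(-5\right)^{2} - \left(-25\right) \left(-6\right)}{-5 - 6} = - 46 \frac{\left(-5\right) 36 + 2 \cdot 25 - 150}{-11} = - 46 \left(- \frac{-180 + 50 - 150}{11}\right) = - 46 \left(\left(- \frac{1}{11}\right) \left(-280\right)\right) = \left(-46\right) \frac{280}{11} = - \frac{12880}{11}$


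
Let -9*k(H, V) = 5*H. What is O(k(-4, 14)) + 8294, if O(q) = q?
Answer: 74666/9 ≈ 8296.2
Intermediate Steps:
k(H, V) = -5*H/9
O(k(-4, 14)) + 8294 = -5/9*(-4) + 8294 = 20/9 + 8294 = 74666/9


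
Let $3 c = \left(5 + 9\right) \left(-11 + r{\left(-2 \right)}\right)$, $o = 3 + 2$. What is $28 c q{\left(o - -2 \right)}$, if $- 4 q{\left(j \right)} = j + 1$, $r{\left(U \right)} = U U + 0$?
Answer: $\frac{5488}{3} \approx 1829.3$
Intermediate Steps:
$r{\left(U \right)} = U^{2}$ ($r{\left(U \right)} = U^{2} + 0 = U^{2}$)
$o = 5$
$q{\left(j \right)} = - \frac{1}{4} - \frac{j}{4}$ ($q{\left(j \right)} = - \frac{j + 1}{4} = - \frac{1 + j}{4} = - \frac{1}{4} - \frac{j}{4}$)
$c = - \frac{98}{3}$ ($c = \frac{\left(5 + 9\right) \left(-11 + \left(-2\right)^{2}\right)}{3} = \frac{14 \left(-11 + 4\right)}{3} = \frac{14 \left(-7\right)}{3} = \frac{1}{3} \left(-98\right) = - \frac{98}{3} \approx -32.667$)
$28 c q{\left(o - -2 \right)} = 28 \left(- \frac{98}{3}\right) \left(- \frac{1}{4} - \frac{5 - -2}{4}\right) = - \frac{2744 \left(- \frac{1}{4} - \frac{5 + 2}{4}\right)}{3} = - \frac{2744 \left(- \frac{1}{4} - \frac{7}{4}\right)}{3} = \left(- \frac{2744}{3}\right) \left(-2\right) = \frac{5488}{3}$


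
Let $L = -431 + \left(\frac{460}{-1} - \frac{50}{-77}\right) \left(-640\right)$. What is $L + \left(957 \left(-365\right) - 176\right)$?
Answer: $- \frac{4306424}{77} \approx -55928.0$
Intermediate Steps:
$L = \frac{22603613}{77}$ ($L = -431 + \left(460 \left(-1\right) - - \frac{50}{77}\right) \left(-640\right) = -431 + \left(-460 + \frac{50}{77}\right) \left(-640\right) = -431 - - \frac{22636800}{77} = -431 + \frac{22636800}{77} = \frac{22603613}{77} \approx 2.9355 \cdot 10^{5}$)
$L + \left(957 \left(-365\right) - 176\right) = \frac{22603613}{77} + \left(957 \left(-365\right) - 176\right) = \frac{22603613}{77} - 349481 = - \frac{4306424}{77}$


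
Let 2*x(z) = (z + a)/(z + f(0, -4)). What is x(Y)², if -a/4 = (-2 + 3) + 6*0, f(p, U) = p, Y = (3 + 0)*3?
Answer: 25/324 ≈ 0.077160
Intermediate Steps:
Y = 9 (Y = 3*3 = 9)
a = -4 (a = -4*((-2 + 3) + 6*0) = -4*(1 + 0) = -4*1 = -4)
x(z) = (-4 + z)/(2*z) (x(z) = ((z - 4)/(z + 0))/2 = ((-4 + z)/z)/2 = (-4 + z)/(2*z))
x(Y)² = ((½)*(-4 + 9)/9)² = ((½)*(⅑)*5)² = (5/18)² = 25/324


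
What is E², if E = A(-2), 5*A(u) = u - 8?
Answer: 4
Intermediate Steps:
A(u) = -8/5 + u/5 (A(u) = (u - 8)/5 = (-8 + u)/5 = -8/5 + u/5)
E = -2 (E = -8/5 + (⅕)*(-2) = -8/5 - ⅖ = -2)
E² = (-2)² = 4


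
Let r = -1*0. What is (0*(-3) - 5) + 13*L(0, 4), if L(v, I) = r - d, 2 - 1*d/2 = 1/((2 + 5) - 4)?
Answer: -145/3 ≈ -48.333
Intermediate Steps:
d = 10/3 (d = 4 - 2/((2 + 5) - 4) = 4 - 2/(7 - 4) = 4 - 2/3 = 4 - 2*⅓ = 4 - ⅔ = 10/3 ≈ 3.3333)
r = 0
L(v, I) = -10/3 (L(v, I) = 0 - 1*10/3 = 0 - 10/3 = -10/3)
(0*(-3) - 5) + 13*L(0, 4) = (0*(-3) - 5) + 13*(-10/3) = (0 - 5) - 130/3 = -5 - 130/3 = -145/3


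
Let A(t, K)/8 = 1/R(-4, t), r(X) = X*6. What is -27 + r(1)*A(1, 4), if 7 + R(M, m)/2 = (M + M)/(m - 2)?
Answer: -3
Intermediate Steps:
r(X) = 6*X
R(M, m) = -14 + 4*M/(-2 + m) (R(M, m) = -14 + 2*((M + M)/(m - 2)) = -14 + 2*((2*M)/(-2 + m)) = -14 + 2*(2*M/(-2 + m)) = -14 + 4*M/(-2 + m))
A(t, K) = 4*(-2 + t)/(6 - 7*t) (A(t, K) = 8/((2*(14 - 7*t + 2*(-4))/(-2 + t))) = 8/((2*(14 - 7*t - 8)/(-2 + t))) = 8/((2*(6 - 7*t)/(-2 + t))) = 8*((-2 + t)/(2*(6 - 7*t))) = 4*(-2 + t)/(6 - 7*t))
-27 + r(1)*A(1, 4) = -27 + (6*1)*(4*(2 - 1*1)/(-6 + 7*1)) = -27 + 6*(4*(2 - 1)/(-6 + 7)) = -27 + 6*(4*1/1) = -27 + 6*(4*1*1) = -27 + 6*4 = -27 + 24 = -3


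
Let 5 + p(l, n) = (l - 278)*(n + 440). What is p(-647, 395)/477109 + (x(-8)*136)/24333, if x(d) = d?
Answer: -19313417132/11609493297 ≈ -1.6636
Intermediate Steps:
p(l, n) = -5 + (-278 + l)*(440 + n) (p(l, n) = -5 + (l - 278)*(n + 440) = -5 + (-278 + l)*(440 + n))
p(-647, 395)/477109 + (x(-8)*136)/24333 = (-122325 - 278*395 + 440*(-647) - 647*395)/477109 - 8*136/24333 = (-122325 - 109810 - 284680 - 255565)*(1/477109) - 1088*1/24333 = -772380*1/477109 - 1088/24333 = -772380/477109 - 1088/24333 = -19313417132/11609493297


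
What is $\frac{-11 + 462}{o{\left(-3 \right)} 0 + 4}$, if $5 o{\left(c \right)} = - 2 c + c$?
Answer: $\frac{451}{4} \approx 112.75$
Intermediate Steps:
$o{\left(c \right)} = - \frac{c}{5}$ ($o{\left(c \right)} = \frac{- 2 c + c}{5} = \frac{\left(-1\right) c}{5} = - \frac{c}{5}$)
$\frac{-11 + 462}{o{\left(-3 \right)} 0 + 4} = \frac{-11 + 462}{\left(- \frac{1}{5}\right) \left(-3\right) 0 + 4} = \frac{451}{\frac{3}{5} \cdot 0 + 4} = \frac{451}{0 + 4} = \frac{451}{4}$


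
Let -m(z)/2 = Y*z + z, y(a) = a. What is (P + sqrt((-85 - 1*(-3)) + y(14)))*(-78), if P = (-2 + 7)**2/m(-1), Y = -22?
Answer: 325/7 - 156*I*sqrt(17) ≈ 46.429 - 643.2*I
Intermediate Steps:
m(z) = 42*z (m(z) = -2*(-22*z + z) = -(-42)*z = 42*z)
P = -25/42 (P = (-2 + 7)**2/((42*(-1))) = 5**2/(-42) = 25*(-1/42) = -25/42 ≈ -0.59524)
(P + sqrt((-85 - 1*(-3)) + y(14)))*(-78) = (-25/42 + sqrt((-85 - 1*(-3)) + 14))*(-78) = (-25/42 + sqrt((-85 + 3) + 14))*(-78) = (-25/42 + sqrt(-82 + 14))*(-78) = (-25/42 + sqrt(-68))*(-78) = (-25/42 + 2*I*sqrt(17))*(-78) = 325/7 - 156*I*sqrt(17)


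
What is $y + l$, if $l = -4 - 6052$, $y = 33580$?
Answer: $27524$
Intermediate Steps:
$l = -6056$ ($l = -4 - 6052 = -6056$)
$y + l = 33580 - 6056 = 27524$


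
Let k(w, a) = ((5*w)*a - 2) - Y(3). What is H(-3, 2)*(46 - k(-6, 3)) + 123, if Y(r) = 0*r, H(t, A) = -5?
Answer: -567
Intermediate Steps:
Y(r) = 0
k(w, a) = -2 + 5*a*w (k(w, a) = ((5*w)*a - 2) - 1*0 = (5*a*w - 2) + 0 = (-2 + 5*a*w) + 0 = -2 + 5*a*w)
H(-3, 2)*(46 - k(-6, 3)) + 123 = -5*(46 - (-2 + 5*3*(-6))) + 123 = -5*(46 - (-2 - 90)) + 123 = -5*(46 - 1*(-92)) + 123 = -5*(46 + 92) + 123 = -5*138 + 123 = -690 + 123 = -567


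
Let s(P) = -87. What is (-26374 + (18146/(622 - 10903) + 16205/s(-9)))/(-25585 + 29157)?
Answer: -2639814165/354996076 ≈ -7.4362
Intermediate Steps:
(-26374 + (18146/(622 - 10903) + 16205/s(-9)))/(-25585 + 29157) = (-26374 + (18146/(622 - 10903) + 16205/(-87)))/(-25585 + 29157) = (-26374 + (18146/(-10281) + 16205*(-1/87)))/3572 = (-26374 + (18146*(-1/10281) - 16205/87))*(1/3572) = (-26374 + (-18146/10281 - 16205/87))*(1/3572) = (-26374 - 18686923/99383)*(1/3572) = -2639814165/99383*1/3572 = -2639814165/354996076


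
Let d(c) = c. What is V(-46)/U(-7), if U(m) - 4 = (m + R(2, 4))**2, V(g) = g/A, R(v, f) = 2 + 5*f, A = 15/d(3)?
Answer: -46/1145 ≈ -0.040175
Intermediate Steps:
A = 5 (A = 15/3 = 15*(1/3) = 5)
V(g) = g/5
U(m) = 4 + (22 + m)**2 (U(m) = 4 + (m + (2 + 5*4))**2 = 4 + (m + (2 + 20))**2 = 4 + (m + 22)**2 = 4 + (22 + m)**2)
V(-46)/U(-7) = ((1/5)*(-46))/(4 + (22 - 7)**2) = -46/(5*(4 + 15**2)) = -46/(5*(4 + 225)) = -46/5/229 = -46/5*1/229 = -46/1145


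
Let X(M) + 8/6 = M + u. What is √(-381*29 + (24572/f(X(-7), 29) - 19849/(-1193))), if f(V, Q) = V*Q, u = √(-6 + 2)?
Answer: 2*√(-1454978271828736471 - 3016708626196494*I)/22868617 ≈ 0.10936 - 105.49*I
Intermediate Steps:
u = 2*I (u = √(-4) = 2*I ≈ 2.0*I)
X(M) = -4/3 + M + 2*I (X(M) = -4/3 + (M + 2*I) = -4/3 + M + 2*I)
f(V, Q) = Q*V
√(-381*29 + (24572/f(X(-7), 29) - 19849/(-1193))) = √(-381*29 + (24572/((29*(-4/3 - 7 + 2*I))) - 19849/(-1193))) = √(-11049 + (24572/((29*(-25/3 + 2*I))) - 19849*(-1/1193))) = √(-11049 + (24572/(-725/3 + 58*I) + 19849/1193)) = √(-11049 + (24572*(9*(-725/3 - 58*I)/555901) + 19849/1193)) = √(-11049 + (221148*(-725/3 - 58*I)/555901 + 19849/1193)) = √(-11049 + (19849/1193 + 221148*(-725/3 - 58*I)/555901)) = √(-13161608/1193 + 221148*(-725/3 - 58*I)/555901)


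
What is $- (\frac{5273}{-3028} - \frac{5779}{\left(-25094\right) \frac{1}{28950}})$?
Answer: $- \frac{253229143369}{37992316} \approx -6665.3$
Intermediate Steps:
$- (\frac{5273}{-3028} - \frac{5779}{\left(-25094\right) \frac{1}{28950}}) = - (5273 \left(- \frac{1}{3028}\right) - \frac{5779}{\left(-25094\right) \frac{1}{28950}}) = - (- \frac{5273}{3028} - \frac{5779}{- \frac{12547}{14475}}) = - (- \frac{5273}{3028} - - \frac{83651025}{12547}) = - (- \frac{5273}{3028} + \frac{83651025}{12547}) = \left(-1\right) \frac{253229143369}{37992316} = - \frac{253229143369}{37992316}$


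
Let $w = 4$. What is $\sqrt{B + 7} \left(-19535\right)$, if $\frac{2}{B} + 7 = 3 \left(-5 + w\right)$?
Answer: $- 3907 \sqrt{170} \approx -50941.0$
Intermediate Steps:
$B = - \frac{1}{5}$ ($B = \frac{2}{-7 + 3 \left(-5 + 4\right)} = \frac{2}{-7 + 3 \left(-1\right)} = \frac{2}{-7 - 3} = \frac{2}{-10} = 2 \left(- \frac{1}{10}\right) = - \frac{1}{5} \approx -0.2$)
$\sqrt{B + 7} \left(-19535\right) = \sqrt{- \frac{1}{5} + 7} \left(-19535\right) = \sqrt{\frac{34}{5}} \left(-19535\right) = \frac{\sqrt{170}}{5} \left(-19535\right) = - 3907 \sqrt{170}$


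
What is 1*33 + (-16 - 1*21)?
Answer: -4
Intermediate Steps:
1*33 + (-16 - 1*21) = 33 + (-16 - 21) = 33 - 37 = -4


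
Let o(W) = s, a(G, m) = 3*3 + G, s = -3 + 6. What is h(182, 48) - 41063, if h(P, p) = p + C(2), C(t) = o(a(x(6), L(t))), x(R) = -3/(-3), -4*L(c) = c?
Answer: -41012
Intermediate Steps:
L(c) = -c/4
x(R) = 1 (x(R) = -3*(-⅓) = 1)
s = 3
a(G, m) = 9 + G
o(W) = 3
C(t) = 3
h(P, p) = 3 + p (h(P, p) = p + 3 = 3 + p)
h(182, 48) - 41063 = (3 + 48) - 41063 = 51 - 41063 = -41012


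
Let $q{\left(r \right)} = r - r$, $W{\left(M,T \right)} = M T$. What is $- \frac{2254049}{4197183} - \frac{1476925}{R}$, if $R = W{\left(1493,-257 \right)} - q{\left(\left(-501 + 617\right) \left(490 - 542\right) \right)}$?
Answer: $\frac{5334043646926}{1610463314283} \approx 3.3121$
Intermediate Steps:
$q{\left(r \right)} = 0$
$R = -383701$ ($R = 1493 \left(-257\right) - 0 = -383701 + 0 = -383701$)
$- \frac{2254049}{4197183} - \frac{1476925}{R} = - \frac{2254049}{4197183} - \frac{1476925}{-383701} = \left(-2254049\right) \frac{1}{4197183} - - \frac{1476925}{383701} = - \frac{2254049}{4197183} + \frac{1476925}{383701} = \frac{5334043646926}{1610463314283}$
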